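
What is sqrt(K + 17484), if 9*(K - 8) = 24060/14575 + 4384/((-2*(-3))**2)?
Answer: 8*sqrt(188261709955)/26235 ≈ 132.31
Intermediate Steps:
K = 5127068/236115 (K = 8 + (24060/14575 + 4384/((-2*(-3))**2))/9 = 8 + (24060*(1/14575) + 4384/(6**2))/9 = 8 + (4812/2915 + 4384/36)/9 = 8 + (4812/2915 + 4384*(1/36))/9 = 8 + (4812/2915 + 1096/9)/9 = 8 + (1/9)*(3238148/26235) = 8 + 3238148/236115 = 5127068/236115 ≈ 21.714)
sqrt(K + 17484) = sqrt(5127068/236115 + 17484) = sqrt(4133361728/236115) = 8*sqrt(188261709955)/26235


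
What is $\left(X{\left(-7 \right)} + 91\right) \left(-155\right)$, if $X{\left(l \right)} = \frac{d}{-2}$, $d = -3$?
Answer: $- \frac{28675}{2} \approx -14338.0$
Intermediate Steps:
$X{\left(l \right)} = \frac{3}{2}$ ($X{\left(l \right)} = - \frac{3}{-2} = \left(-3\right) \left(- \frac{1}{2}\right) = \frac{3}{2}$)
$\left(X{\left(-7 \right)} + 91\right) \left(-155\right) = \left(\frac{3}{2} + 91\right) \left(-155\right) = \frac{185}{2} \left(-155\right) = - \frac{28675}{2}$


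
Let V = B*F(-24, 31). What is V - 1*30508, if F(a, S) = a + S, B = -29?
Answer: -30711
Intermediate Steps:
F(a, S) = S + a
V = -203 (V = -29*(31 - 24) = -29*7 = -203)
V - 1*30508 = -203 - 1*30508 = -203 - 30508 = -30711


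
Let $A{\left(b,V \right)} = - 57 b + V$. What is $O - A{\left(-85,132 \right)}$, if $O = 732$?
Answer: $-4245$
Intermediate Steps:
$A{\left(b,V \right)} = V - 57 b$
$O - A{\left(-85,132 \right)} = 732 - \left(132 - -4845\right) = 732 - \left(132 + 4845\right) = 732 - 4977 = -4245$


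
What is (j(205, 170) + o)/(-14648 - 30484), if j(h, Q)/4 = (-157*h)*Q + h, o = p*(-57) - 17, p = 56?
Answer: 7296063/15044 ≈ 484.98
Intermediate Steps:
o = -3209 (o = 56*(-57) - 17 = -3192 - 17 = -3209)
j(h, Q) = 4*h - 628*Q*h (j(h, Q) = 4*((-157*h)*Q + h) = 4*(-157*Q*h + h) = 4*(h - 157*Q*h) = 4*h - 628*Q*h)
(j(205, 170) + o)/(-14648 - 30484) = (4*205*(1 - 157*170) - 3209)/(-14648 - 30484) = (4*205*(1 - 26690) - 3209)/(-45132) = (4*205*(-26689) - 3209)*(-1/45132) = (-21884980 - 3209)*(-1/45132) = -21888189*(-1/45132) = 7296063/15044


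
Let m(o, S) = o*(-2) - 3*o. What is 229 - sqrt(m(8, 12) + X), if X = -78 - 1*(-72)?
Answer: 229 - I*sqrt(46) ≈ 229.0 - 6.7823*I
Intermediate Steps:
X = -6 (X = -78 + 72 = -6)
m(o, S) = -5*o (m(o, S) = -2*o - 3*o = -5*o)
229 - sqrt(m(8, 12) + X) = 229 - sqrt(-5*8 - 6) = 229 - sqrt(-40 - 6) = 229 - sqrt(-46) = 229 - I*sqrt(46)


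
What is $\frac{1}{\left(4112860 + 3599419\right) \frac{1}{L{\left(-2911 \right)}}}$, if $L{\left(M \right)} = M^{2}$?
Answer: $\frac{8473921}{7712279} \approx 1.0988$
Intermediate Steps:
$\frac{1}{\left(4112860 + 3599419\right) \frac{1}{L{\left(-2911 \right)}}} = \frac{1}{\left(4112860 + 3599419\right) \frac{1}{\left(-2911\right)^{2}}} = \frac{1}{7712279 \cdot \frac{1}{8473921}} = \frac{1}{\frac{7712279}{8473921}} = \frac{8473921}{7712279}$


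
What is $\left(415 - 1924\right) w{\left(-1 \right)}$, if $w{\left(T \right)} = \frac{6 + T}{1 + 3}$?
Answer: $- \frac{7545}{4} \approx -1886.3$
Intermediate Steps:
$w{\left(T \right)} = \frac{3}{2} + \frac{T}{4}$ ($w{\left(T \right)} = \frac{6 + T}{4} = \left(6 + T\right) \frac{1}{4} = \frac{3}{2} + \frac{T}{4}$)
$\left(415 - 1924\right) w{\left(-1 \right)} = \left(415 - 1924\right) \left(\frac{3}{2} + \frac{1}{4} \left(-1\right)\right) = - 1509 \left(\frac{3}{2} - \frac{1}{4}\right) = \left(-1509\right) \frac{5}{4} = - \frac{7545}{4}$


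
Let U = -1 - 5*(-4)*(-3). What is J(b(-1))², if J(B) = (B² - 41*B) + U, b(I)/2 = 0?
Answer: 3721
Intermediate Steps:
b(I) = 0 (b(I) = 2*0 = 0)
U = -61 (U = -1 + 20*(-3) = -1 - 60 = -61)
J(B) = -61 + B² - 41*B (J(B) = (B² - 41*B) - 61 = -61 + B² - 41*B)
J(b(-1))² = (-61 + 0² - 41*0)² = (-61 + 0 + 0)² = (-61)² = 3721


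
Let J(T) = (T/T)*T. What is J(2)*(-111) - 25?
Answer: -247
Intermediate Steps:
J(T) = T (J(T) = 1*T = T)
J(2)*(-111) - 25 = 2*(-111) - 25 = -222 - 25 = -247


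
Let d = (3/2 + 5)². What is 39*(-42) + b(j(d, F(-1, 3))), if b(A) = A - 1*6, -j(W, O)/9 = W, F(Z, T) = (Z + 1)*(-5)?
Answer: -8097/4 ≈ -2024.3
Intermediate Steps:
F(Z, T) = -5 - 5*Z (F(Z, T) = (1 + Z)*(-5) = -5 - 5*Z)
d = 169/4 (d = (3*(½) + 5)² = (3/2 + 5)² = (13/2)² = 169/4 ≈ 42.250)
j(W, O) = -9*W
b(A) = -6 + A (b(A) = A - 6 = -6 + A)
39*(-42) + b(j(d, F(-1, 3))) = 39*(-42) + (-6 - 9*169/4) = -1638 + (-6 - 1521/4) = -1638 - 1545/4 = -8097/4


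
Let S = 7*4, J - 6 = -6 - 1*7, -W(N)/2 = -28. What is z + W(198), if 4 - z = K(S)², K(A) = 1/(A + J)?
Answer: 26459/441 ≈ 59.998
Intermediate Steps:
W(N) = 56 (W(N) = -2*(-28) = 56)
J = -7 (J = 6 + (-6 - 1*7) = 6 + (-6 - 7) = 6 - 13 = -7)
S = 28
K(A) = 1/(-7 + A) (K(A) = 1/(A - 7) = 1/(-7 + A))
z = 1763/441 (z = 4 - (1/(-7 + 28))² = 4 - (1/21)² = 4 - 1*1/441 = 4 - 1/441 = 1763/441 ≈ 3.9977)
z + W(198) = 1763/441 + 56 = 26459/441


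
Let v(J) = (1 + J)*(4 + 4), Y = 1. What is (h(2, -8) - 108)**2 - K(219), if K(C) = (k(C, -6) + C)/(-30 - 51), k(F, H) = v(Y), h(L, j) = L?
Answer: 910351/81 ≈ 11239.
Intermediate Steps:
v(J) = 8 + 8*J (v(J) = (1 + J)*8 = 8 + 8*J)
k(F, H) = 16 (k(F, H) = 8 + 8*1 = 8 + 8 = 16)
K(C) = -16/81 - C/81 (K(C) = (16 + C)/(-30 - 51) = (16 + C)/(-81) = (16 + C)*(-1/81) = -16/81 - C/81)
(h(2, -8) - 108)**2 - K(219) = (2 - 108)**2 - (-16/81 - 1/81*219) = (-106)**2 - (-16/81 - 73/27) = 11236 - 1*(-235/81) = 11236 + 235/81 = 910351/81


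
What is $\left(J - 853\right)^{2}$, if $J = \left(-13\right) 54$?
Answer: $2418025$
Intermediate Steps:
$J = -702$
$\left(J - 853\right)^{2} = \left(-702 - 853\right)^{2} = \left(-1555\right)^{2} = 2418025$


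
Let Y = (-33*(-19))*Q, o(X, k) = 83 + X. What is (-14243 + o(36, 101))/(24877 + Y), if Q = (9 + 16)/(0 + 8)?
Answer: -112992/214691 ≈ -0.52630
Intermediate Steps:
Q = 25/8 ≈ 3.1250
Y = 15675/8 (Y = -33*(-19)*(25/8) = 627*(25/8) = 15675/8 ≈ 1959.4)
(-14243 + o(36, 101))/(24877 + Y) = (-14243 + (83 + 36))/(24877 + 15675/8) = (-14243 + 119)/(214691/8) = -14124*8/214691 = -112992/214691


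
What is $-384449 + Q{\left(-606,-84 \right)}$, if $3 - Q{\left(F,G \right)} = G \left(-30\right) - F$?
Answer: $-387572$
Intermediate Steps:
$Q{\left(F,G \right)} = 3 + F + 30 G$ ($Q{\left(F,G \right)} = 3 - \left(G \left(-30\right) - F\right) = 3 - \left(- 30 G - F\right) = 3 - \left(- F - 30 G\right) = 3 + \left(F + 30 G\right) = 3 + F + 30 G$)
$-384449 + Q{\left(-606,-84 \right)} = -384449 + \left(3 - 606 + 30 \left(-84\right)\right) = -384449 - 3123 = -387572$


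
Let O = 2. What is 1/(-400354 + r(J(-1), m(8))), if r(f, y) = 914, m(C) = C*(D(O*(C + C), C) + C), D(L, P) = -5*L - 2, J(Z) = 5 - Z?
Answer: -1/399440 ≈ -2.5035e-6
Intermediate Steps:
D(L, P) = -2 - 5*L
m(C) = C*(-2 - 19*C) (m(C) = C*((-2 - 10*(C + C)) + C) = C*((-2 - 10*2*C) + C) = C*((-2 - 20*C) + C) = C*(-2 - 19*C))
1/(-400354 + r(J(-1), m(8))) = 1/(-400354 + 914) = 1/(-399440) = -1/399440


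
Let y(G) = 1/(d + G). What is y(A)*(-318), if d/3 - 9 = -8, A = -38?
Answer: 318/35 ≈ 9.0857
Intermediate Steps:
d = 3 (d = 27 + 3*(-8) = 27 - 24 = 3)
y(G) = 1/(3 + G)
y(A)*(-318) = -318/(3 - 38) = -318/(-35) = -1/35*(-318) = 318/35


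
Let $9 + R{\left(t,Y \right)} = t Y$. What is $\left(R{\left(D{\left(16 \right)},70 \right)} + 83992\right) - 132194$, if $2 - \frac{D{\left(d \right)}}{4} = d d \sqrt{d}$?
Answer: $-334371$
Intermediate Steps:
$D{\left(d \right)} = 8 - 4 d^{\frac{5}{2}}$ ($D{\left(d \right)} = 8 - 4 d d \sqrt{d} = 8 - 4 d^{2} \sqrt{d} = 8 - 4 d^{\frac{5}{2}}$)
$R{\left(t,Y \right)} = -9 + Y t$ ($R{\left(t,Y \right)} = -9 + t Y = -9 + Y t$)
$\left(R{\left(D{\left(16 \right)},70 \right)} + 83992\right) - 132194 = \left(\left(-9 + 70 \left(8 - 4 \cdot 16^{\frac{5}{2}}\right)\right) + 83992\right) - 132194 = \left(\left(-9 + 70 \left(8 - 4096\right)\right) + 83992\right) - 132194 = \left(\left(-9 + 70 \left(-4088\right)\right) + 83992\right) - 132194 = \left(\left(-9 - 286160\right) + 83992\right) - 132194 = \left(-286169 + 83992\right) - 132194 = -202177 - 132194 = -334371$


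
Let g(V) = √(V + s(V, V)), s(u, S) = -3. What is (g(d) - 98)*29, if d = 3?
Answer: -2842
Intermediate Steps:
g(V) = √(-3 + V) (g(V) = √(V - 3) = √(-3 + V))
(g(d) - 98)*29 = (√(-3 + 3) - 98)*29 = (√0 - 98)*29 = (0 - 98)*29 = -98*29 = -2842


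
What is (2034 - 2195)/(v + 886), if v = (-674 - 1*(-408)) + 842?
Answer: -161/1462 ≈ -0.11012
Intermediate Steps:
v = 576 (v = (-674 + 408) + 842 = -266 + 842 = 576)
(2034 - 2195)/(v + 886) = (2034 - 2195)/(576 + 886) = -161/1462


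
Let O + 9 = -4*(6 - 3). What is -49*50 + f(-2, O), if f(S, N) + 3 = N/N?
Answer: -2452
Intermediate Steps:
O = -21 (O = -9 - 4*(6 - 3) = -9 - 4*3 = -9 - 12 = -21)
f(S, N) = -2 (f(S, N) = -3 + N/N = -3 + 1 = -2)
-49*50 + f(-2, O) = -49*50 - 2 = -2450 - 2 = -2452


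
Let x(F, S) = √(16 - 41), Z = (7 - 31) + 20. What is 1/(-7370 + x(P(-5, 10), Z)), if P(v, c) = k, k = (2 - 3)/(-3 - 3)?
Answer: -1474/10863385 - I/10863385 ≈ -0.00013569 - 9.2052e-8*I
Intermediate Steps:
k = ⅙ (k = -1/(-6) = -1*(-⅙) = ⅙ ≈ 0.16667)
P(v, c) = ⅙
Z = -4 (Z = -24 + 20 = -4)
x(F, S) = 5*I (x(F, S) = √(-25) = 5*I)
1/(-7370 + x(P(-5, 10), Z)) = 1/(-7370 + 5*I) = (-7370 - 5*I)/54316925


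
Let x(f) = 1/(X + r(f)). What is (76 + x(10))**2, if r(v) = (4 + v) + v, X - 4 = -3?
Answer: 3613801/625 ≈ 5782.1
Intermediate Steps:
X = 1 (X = 4 - 3 = 1)
r(v) = 4 + 2*v
x(f) = 1/(5 + 2*f) (x(f) = 1/(1 + (4 + 2*f)) = 1/(5 + 2*f))
(76 + x(10))**2 = (76 + 1/(5 + 2*10))**2 = (76 + 1/(5 + 20))**2 = (76 + 1/25)**2 = (1901/25)**2 = 3613801/625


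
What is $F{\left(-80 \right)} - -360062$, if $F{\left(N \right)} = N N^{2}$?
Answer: $-151938$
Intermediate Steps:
$F{\left(N \right)} = N^{3}$
$F{\left(-80 \right)} - -360062 = \left(-80\right)^{3} - -360062 = -512000 + 360062 = -151938$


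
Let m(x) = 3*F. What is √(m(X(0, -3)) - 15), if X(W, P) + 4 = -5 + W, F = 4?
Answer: I*√3 ≈ 1.732*I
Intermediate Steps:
X(W, P) = -9 + W (X(W, P) = -4 + (-5 + W) = -9 + W)
m(x) = 12 (m(x) = 3*4 = 12)
√(m(X(0, -3)) - 15) = √(12 - 15) = √(-3) = I*√3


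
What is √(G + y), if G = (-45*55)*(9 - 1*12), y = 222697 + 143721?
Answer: √373843 ≈ 611.43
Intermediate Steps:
y = 366418
G = 7425 (G = -2475*(9 - 12) = -2475*(-3) = 7425)
√(G + y) = √(7425 + 366418) = √373843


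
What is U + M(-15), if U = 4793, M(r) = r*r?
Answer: 5018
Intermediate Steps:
M(r) = r**2
U + M(-15) = 4793 + (-15)**2 = 4793 + 225 = 5018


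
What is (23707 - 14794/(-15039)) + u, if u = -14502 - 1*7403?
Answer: 27115072/15039 ≈ 1803.0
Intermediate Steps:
u = -21905 (u = -14502 - 7403 = -21905)
(23707 - 14794/(-15039)) + u = (23707 - 14794/(-15039)) - 21905 = (23707 - 14794*(-1/15039)) - 21905 = (23707 + 14794/15039) - 21905 = 356544367/15039 - 21905 = 27115072/15039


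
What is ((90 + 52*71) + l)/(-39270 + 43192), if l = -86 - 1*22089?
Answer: -18393/3922 ≈ -4.6897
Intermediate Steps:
l = -22175 (l = -86 - 22089 = -22175)
((90 + 52*71) + l)/(-39270 + 43192) = ((90 + 52*71) - 22175)/(-39270 + 43192) = ((90 + 3692) - 22175)/3922 = (3782 - 22175)*(1/3922) = -18393*1/3922 = -18393/3922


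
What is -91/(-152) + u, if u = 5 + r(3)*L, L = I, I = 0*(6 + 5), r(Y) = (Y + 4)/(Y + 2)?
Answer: 851/152 ≈ 5.5987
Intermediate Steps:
r(Y) = (4 + Y)/(2 + Y)
I = 0 (I = 0*11 = 0)
L = 0
u = 5 (u = 5 + ((4 + 3)/(2 + 3))*0 = 5 + (7/5)*0 = 5 + 0 = 5)
-91/(-152) + u = -91/(-152) + 5 = -1/152*(-91) + 5 = 91/152 + 5 = 851/152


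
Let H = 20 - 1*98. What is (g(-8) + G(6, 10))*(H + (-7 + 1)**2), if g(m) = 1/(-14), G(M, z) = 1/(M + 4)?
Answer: -6/5 ≈ -1.2000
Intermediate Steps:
G(M, z) = 1/(4 + M)
g(m) = -1/14
H = -78 (H = 20 - 98 = -78)
(g(-8) + G(6, 10))*(H + (-7 + 1)**2) = (-1/14 + 1/(4 + 6))*(-78 + (-7 + 1)**2) = (-1/14 + 1/10)*(-78 + (-6)**2) = (-1/14 + 1/10)*(-78 + 36) = (1/35)*(-42) = -6/5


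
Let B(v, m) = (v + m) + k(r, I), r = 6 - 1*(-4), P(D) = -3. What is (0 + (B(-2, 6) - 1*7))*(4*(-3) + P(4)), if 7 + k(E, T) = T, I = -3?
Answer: 195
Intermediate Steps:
r = 10 (r = 6 + 4 = 10)
k(E, T) = -7 + T
B(v, m) = -10 + m + v (B(v, m) = (v + m) + (-7 - 3) = (m + v) - 10 = -10 + m + v)
(0 + (B(-2, 6) - 1*7))*(4*(-3) + P(4)) = (0 + ((-10 + 6 - 2) - 1*7))*(4*(-3) - 3) = (0 + (-6 - 7))*(-12 - 3) = (0 - 13)*(-15) = -13*(-15) = 195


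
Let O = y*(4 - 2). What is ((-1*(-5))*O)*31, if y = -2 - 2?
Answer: -1240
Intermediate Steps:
y = -4
O = -8 (O = -4*(4 - 2) = -4*2 = -8)
((-1*(-5))*O)*31 = (-1*(-5)*(-8))*31 = (5*(-8))*31 = -40*31 = -1240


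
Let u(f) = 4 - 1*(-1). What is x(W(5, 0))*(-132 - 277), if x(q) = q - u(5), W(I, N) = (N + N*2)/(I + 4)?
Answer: 2045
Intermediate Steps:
u(f) = 5 (u(f) = 4 + 1 = 5)
W(I, N) = 3*N/(4 + I) (W(I, N) = (N + 2*N)/(4 + I) = (3*N)/(4 + I) = 3*N/(4 + I))
x(q) = -5 + q (x(q) = q - 1*5 = q - 5 = -5 + q)
x(W(5, 0))*(-132 - 277) = (-5 + 3*0/(4 + 5))*(-132 - 277) = (-5 + 3*0/9)*(-409) = (-5 + 3*0*(⅑))*(-409) = (-5 + 0)*(-409) = -5*(-409) = 2045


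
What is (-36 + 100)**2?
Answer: 4096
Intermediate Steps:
(-36 + 100)**2 = 64**2 = 4096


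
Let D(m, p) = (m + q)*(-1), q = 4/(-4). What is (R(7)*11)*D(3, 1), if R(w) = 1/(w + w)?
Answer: -11/7 ≈ -1.5714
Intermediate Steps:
q = -1 (q = 4*(-¼) = -1)
R(w) = 1/(2*w)
D(m, p) = 1 - m (D(m, p) = (m - 1)*(-1) = (-1 + m)*(-1) = 1 - m)
(R(7)*11)*D(3, 1) = (((½)/7)*11)*(1 - 1*3) = (((½)*(⅐))*11)*(1 - 3) = ((1/14)*11)*(-2) = (11/14)*(-2) = -11/7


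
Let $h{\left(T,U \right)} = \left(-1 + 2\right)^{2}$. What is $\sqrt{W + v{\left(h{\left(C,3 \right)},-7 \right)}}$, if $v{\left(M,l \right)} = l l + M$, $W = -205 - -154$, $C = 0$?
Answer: $i \approx 1.0 i$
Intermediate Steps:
$h{\left(T,U \right)} = 1$ ($h{\left(T,U \right)} = 1^{2} = 1$)
$W = -51$ ($W = -205 + 154 = -51$)
$v{\left(M,l \right)} = M + l^{2}$ ($v{\left(M,l \right)} = l^{2} + M = M + l^{2}$)
$\sqrt{W + v{\left(h{\left(C,3 \right)},-7 \right)}} = \sqrt{-51 + \left(1 + \left(-7\right)^{2}\right)} = \sqrt{-51 + \left(1 + 49\right)} = \sqrt{-51 + 50} = \sqrt{-1} = i$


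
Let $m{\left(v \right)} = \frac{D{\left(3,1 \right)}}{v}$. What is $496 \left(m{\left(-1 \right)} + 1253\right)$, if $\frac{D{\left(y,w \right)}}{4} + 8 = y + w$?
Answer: $629424$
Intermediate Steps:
$D{\left(y,w \right)} = -32 + 4 w + 4 y$ ($D{\left(y,w \right)} = -32 + 4 \left(y + w\right) = -32 + 4 \left(w + y\right) = -32 + \left(4 w + 4 y\right) = -32 + 4 w + 4 y$)
$m{\left(v \right)} = - \frac{16}{v}$ ($m{\left(v \right)} = \frac{-32 + 4 \cdot 1 + 4 \cdot 3}{v} = \frac{-32 + 4 + 12}{v} = - \frac{16}{v}$)
$496 \left(m{\left(-1 \right)} + 1253\right) = 496 \left(- \frac{16}{-1} + 1253\right) = 496 \left(\left(-16\right) \left(-1\right) + 1253\right) = 496 \left(16 + 1253\right) = 496 \cdot 1269 = 629424$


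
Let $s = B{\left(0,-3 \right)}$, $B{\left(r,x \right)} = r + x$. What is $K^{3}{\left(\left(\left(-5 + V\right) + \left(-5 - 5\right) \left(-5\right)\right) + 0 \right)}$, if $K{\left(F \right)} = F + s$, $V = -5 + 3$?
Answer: $64000$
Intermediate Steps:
$V = -2$
$s = -3$ ($s = 0 - 3 = -3$)
$K{\left(F \right)} = -3 + F$ ($K{\left(F \right)} = F - 3 = -3 + F$)
$K^{3}{\left(\left(\left(-5 + V\right) + \left(-5 - 5\right) \left(-5\right)\right) + 0 \right)} = \left(-3 + \left(\left(\left(-5 - 2\right) + \left(-5 - 5\right) \left(-5\right)\right) + 0\right)\right)^{3} = \left(-3 + \left(\left(-7 - -50\right) + 0\right)\right)^{3} = \left(-3 + \left(\left(-7 + 50\right) + 0\right)\right)^{3} = \left(-3 + \left(43 + 0\right)\right)^{3} = \left(-3 + 43\right)^{3} = 40^{3} = 64000$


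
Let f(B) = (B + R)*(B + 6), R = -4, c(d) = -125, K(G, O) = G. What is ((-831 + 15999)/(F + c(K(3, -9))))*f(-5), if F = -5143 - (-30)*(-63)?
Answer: 22752/1193 ≈ 19.071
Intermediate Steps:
F = -7033 (F = -5143 - 1*1890 = -5143 - 1890 = -7033)
f(B) = (-4 + B)*(6 + B) (f(B) = (B - 4)*(B + 6) = (-4 + B)*(6 + B))
((-831 + 15999)/(F + c(K(3, -9))))*f(-5) = ((-831 + 15999)/(-7033 - 125))*(-24 + (-5)² + 2*(-5)) = (15168/(-7158))*(-24 + 25 - 10) = (15168*(-1/7158))*(-9) = -2528/1193*(-9) = 22752/1193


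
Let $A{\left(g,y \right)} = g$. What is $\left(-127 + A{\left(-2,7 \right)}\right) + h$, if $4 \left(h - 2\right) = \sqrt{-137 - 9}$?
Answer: $-127 + \frac{i \sqrt{146}}{4} \approx -127.0 + 3.0208 i$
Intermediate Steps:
$h = 2 + \frac{i \sqrt{146}}{4}$ ($h = 2 + \frac{\sqrt{-137 - 9}}{4} = 2 + \frac{\sqrt{-146}}{4} = 2 + \frac{i \sqrt{146}}{4} \approx 2.0 + 3.0208 i$)
$\left(-127 + A{\left(-2,7 \right)}\right) + h = \left(-127 - 2\right) + \left(2 + \frac{i \sqrt{146}}{4}\right) = -129 + \left(2 + \frac{i \sqrt{146}}{4}\right) = -127 + \frac{i \sqrt{146}}{4}$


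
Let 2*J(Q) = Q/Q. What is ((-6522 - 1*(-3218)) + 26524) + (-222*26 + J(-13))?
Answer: 34897/2 ≈ 17449.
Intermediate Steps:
J(Q) = ½ (J(Q) = (Q/Q)/2 = (½)*1 = ½)
((-6522 - 1*(-3218)) + 26524) + (-222*26 + J(-13)) = ((-6522 - 1*(-3218)) + 26524) + (-222*26 + ½) = ((-6522 + 3218) + 26524) + (-5772 + ½) = (-3304 + 26524) - 11543/2 = 23220 - 11543/2 = 34897/2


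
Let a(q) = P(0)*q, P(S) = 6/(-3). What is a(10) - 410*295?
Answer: -120970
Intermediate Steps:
P(S) = -2 (P(S) = 6*(-⅓) = -2)
a(q) = -2*q
a(10) - 410*295 = -2*10 - 410*295 = -20 - 120950 = -120970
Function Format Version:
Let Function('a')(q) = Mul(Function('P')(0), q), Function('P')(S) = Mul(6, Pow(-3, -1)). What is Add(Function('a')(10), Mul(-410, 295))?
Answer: -120970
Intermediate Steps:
Function('P')(S) = -2 (Function('P')(S) = Mul(6, Rational(-1, 3)) = -2)
Function('a')(q) = Mul(-2, q)
Add(Function('a')(10), Mul(-410, 295)) = Add(Mul(-2, 10), Mul(-410, 295)) = Add(-20, -120950) = -120970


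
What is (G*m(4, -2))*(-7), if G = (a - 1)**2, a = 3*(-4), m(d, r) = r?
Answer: 2366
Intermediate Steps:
a = -12
G = 169 (G = (-12 - 1)**2 = (-13)**2 = 169)
(G*m(4, -2))*(-7) = (169*(-2))*(-7) = -338*(-7) = 2366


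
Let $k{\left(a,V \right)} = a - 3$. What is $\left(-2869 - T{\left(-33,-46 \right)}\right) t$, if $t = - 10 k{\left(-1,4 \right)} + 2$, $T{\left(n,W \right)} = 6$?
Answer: $-120750$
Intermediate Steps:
$k{\left(a,V \right)} = -3 + a$
$t = 42$ ($t = - 10 \left(-3 - 1\right) + 2 = \left(-10\right) \left(-4\right) + 2 = 40 + 2 = 42$)
$\left(-2869 - T{\left(-33,-46 \right)}\right) t = \left(-2869 - 6\right) 42 = \left(-2875\right) 42 = -120750$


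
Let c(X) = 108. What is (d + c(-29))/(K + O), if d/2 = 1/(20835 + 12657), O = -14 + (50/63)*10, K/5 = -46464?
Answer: -37979949/81701177444 ≈ -0.00046486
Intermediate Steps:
K = -232320 (K = 5*(-46464) = -232320)
O = -382/63 (O = -14 + (50*(1/63))*10 = -14 + (50/63)*10 = -14 + 500/63 = -382/63 ≈ -6.0635)
d = 1/16746 (d = 2/(20835 + 12657) = 2/33492 = 2*(1/33492) = 1/16746 ≈ 5.9716e-5)
(d + c(-29))/(K + O) = (1/16746 + 108)/(-232320 - 382/63) = 1808569/(16746*(-14636542/63)) = (1808569/16746)*(-63/14636542) = -37979949/81701177444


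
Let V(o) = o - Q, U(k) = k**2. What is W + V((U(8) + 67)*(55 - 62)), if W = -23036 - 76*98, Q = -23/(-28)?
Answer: -879251/28 ≈ -31402.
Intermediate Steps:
Q = 23/28 (Q = -23*(-1/28) = 23/28 ≈ 0.82143)
V(o) = -23/28 + o (V(o) = o - 1*23/28 = o - 23/28 = -23/28 + o)
W = -30484 (W = -23036 - 7448 = -30484)
W + V((U(8) + 67)*(55 - 62)) = -30484 + (-23/28 + (8**2 + 67)*(55 - 62)) = -30484 + (-23/28 + (64 + 67)*(-7)) = -30484 + (-23/28 + 131*(-7)) = -30484 + (-23/28 - 917) = -30484 - 25699/28 = -879251/28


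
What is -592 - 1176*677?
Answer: -796744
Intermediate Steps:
-592 - 1176*677 = -592 - 796152 = -796744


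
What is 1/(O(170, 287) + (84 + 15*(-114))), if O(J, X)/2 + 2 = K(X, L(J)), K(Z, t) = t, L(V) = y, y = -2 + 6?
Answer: -1/1622 ≈ -0.00061652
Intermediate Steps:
y = 4
L(V) = 4
O(J, X) = 4 (O(J, X) = -4 + 2*4 = -4 + 8 = 4)
1/(O(170, 287) + (84 + 15*(-114))) = 1/(4 + (84 + 15*(-114))) = 1/(4 + (84 - 1710)) = 1/(4 - 1626) = 1/(-1622) = -1/1622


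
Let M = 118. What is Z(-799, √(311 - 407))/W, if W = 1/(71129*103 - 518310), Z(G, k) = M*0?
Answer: 0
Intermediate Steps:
Z(G, k) = 0 (Z(G, k) = 118*0 = 0)
W = 1/6807977 (W = 1/(7326287 - 518310) = 1/6807977 ≈ 1.4689e-7)
Z(-799, √(311 - 407))/W = 0/(1/6807977) = 0*6807977 = 0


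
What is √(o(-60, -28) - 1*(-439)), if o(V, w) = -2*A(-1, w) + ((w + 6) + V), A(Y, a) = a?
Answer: √413 ≈ 20.322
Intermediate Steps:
o(V, w) = 6 + V - w (o(V, w) = -2*w + ((w + 6) + V) = -2*w + ((6 + w) + V) = -2*w + (6 + V + w) = 6 + V - w)
√(o(-60, -28) - 1*(-439)) = √((6 - 60 - 1*(-28)) - 1*(-439)) = √((6 - 60 + 28) + 439) = √(-26 + 439) = √413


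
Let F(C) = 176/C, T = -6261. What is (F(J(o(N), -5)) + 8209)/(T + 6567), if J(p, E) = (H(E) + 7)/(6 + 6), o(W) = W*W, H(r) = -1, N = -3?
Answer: 8561/306 ≈ 27.977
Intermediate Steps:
o(W) = W²
J(p, E) = ½ (J(p, E) = (-1 + 7)/(6 + 6) = 6/12 = 6*(1/12) = ½)
(F(J(o(N), -5)) + 8209)/(T + 6567) = (176/(½) + 8209)/(-6261 + 6567) = (176*2 + 8209)/306 = (352 + 8209)*(1/306) = 8561*(1/306) = 8561/306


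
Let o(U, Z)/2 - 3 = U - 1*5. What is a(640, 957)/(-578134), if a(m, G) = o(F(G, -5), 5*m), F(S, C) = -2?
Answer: 4/289067 ≈ 1.3838e-5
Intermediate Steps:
o(U, Z) = -4 + 2*U (o(U, Z) = 6 + 2*(U - 1*5) = 6 + 2*(U - 5) = 6 + 2*(-5 + U) = 6 + (-10 + 2*U) = -4 + 2*U)
a(m, G) = -8 (a(m, G) = -4 + 2*(-2) = -4 - 4 = -8)
a(640, 957)/(-578134) = -8/(-578134) = -8*(-1/578134) = 4/289067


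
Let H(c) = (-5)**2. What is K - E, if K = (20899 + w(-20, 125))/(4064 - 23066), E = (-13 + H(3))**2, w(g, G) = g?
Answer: -2757167/19002 ≈ -145.10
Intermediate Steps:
H(c) = 25
E = 144 (E = (-13 + 25)**2 = 12**2 = 144)
K = -20879/19002 (K = (20899 - 20)/(4064 - 23066) = 20879/(-19002) = 20879*(-1/19002) = -20879/19002 ≈ -1.0988)
K - E = -20879/19002 - 1*144 = -20879/19002 - 144 = -2757167/19002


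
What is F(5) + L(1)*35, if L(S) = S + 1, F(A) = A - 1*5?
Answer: 70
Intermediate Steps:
F(A) = -5 + A (F(A) = A - 5 = -5 + A)
L(S) = 1 + S
F(5) + L(1)*35 = (-5 + 5) + (1 + 1)*35 = 0 + 2*35 = 0 + 70 = 70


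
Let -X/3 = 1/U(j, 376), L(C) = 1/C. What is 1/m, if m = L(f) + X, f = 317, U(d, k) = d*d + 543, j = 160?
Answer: 8287331/25192 ≈ 328.97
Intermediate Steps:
U(d, k) = 543 + d**2 (U(d, k) = d**2 + 543 = 543 + d**2)
X = -3/26143 (X = -3/(543 + 160**2) = -3/(543 + 25600) = -3/26143 ≈ -0.00011475)
m = 25192/8287331 (m = 1/317 - 3/26143 = 25192/8287331 ≈ 0.0030398)
1/m = 1/(25192/8287331) = 8287331/25192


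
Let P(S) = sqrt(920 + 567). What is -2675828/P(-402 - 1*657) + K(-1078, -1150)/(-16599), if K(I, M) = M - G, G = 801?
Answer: 1951/16599 - 2675828*sqrt(1487)/1487 ≈ -69391.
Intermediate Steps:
P(S) = sqrt(1487)
K(I, M) = -801 + M (K(I, M) = M - 1*801 = M - 801 = -801 + M)
-2675828/P(-402 - 1*657) + K(-1078, -1150)/(-16599) = -2675828*sqrt(1487)/1487 + (-801 - 1150)/(-16599) = -2675828*sqrt(1487)/1487 - 1951*(-1/16599) = -2675828*sqrt(1487)/1487 + 1951/16599 = 1951/16599 - 2675828*sqrt(1487)/1487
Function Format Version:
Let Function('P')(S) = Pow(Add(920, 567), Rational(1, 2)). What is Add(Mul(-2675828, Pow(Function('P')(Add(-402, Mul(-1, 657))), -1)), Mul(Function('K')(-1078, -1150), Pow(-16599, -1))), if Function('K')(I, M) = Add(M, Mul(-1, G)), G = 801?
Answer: Add(Rational(1951, 16599), Mul(Rational(-2675828, 1487), Pow(1487, Rational(1, 2)))) ≈ -69391.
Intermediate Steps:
Function('P')(S) = Pow(1487, Rational(1, 2))
Function('K')(I, M) = Add(-801, M) (Function('K')(I, M) = Add(M, Mul(-1, 801)) = Add(M, -801) = Add(-801, M))
Add(Mul(-2675828, Pow(Function('P')(Add(-402, Mul(-1, 657))), -1)), Mul(Function('K')(-1078, -1150), Pow(-16599, -1))) = Add(Mul(-2675828, Pow(Pow(1487, Rational(1, 2)), -1)), Mul(Add(-801, -1150), Pow(-16599, -1))) = Add(Mul(-2675828, Mul(Rational(1, 1487), Pow(1487, Rational(1, 2)))), Mul(-1951, Rational(-1, 16599))) = Add(Mul(Rational(-2675828, 1487), Pow(1487, Rational(1, 2))), Rational(1951, 16599)) = Add(Rational(1951, 16599), Mul(Rational(-2675828, 1487), Pow(1487, Rational(1, 2))))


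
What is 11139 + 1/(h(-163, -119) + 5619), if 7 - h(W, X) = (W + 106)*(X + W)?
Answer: 116380271/10448 ≈ 11139.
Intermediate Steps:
h(W, X) = 7 - (106 + W)*(W + X) (h(W, X) = 7 - (W + 106)*(X + W) = 7 - (106 + W)*(W + X))
11139 + 1/(h(-163, -119) + 5619) = 11139 + 1/((7 - 1*(-163)**2 - 106*(-163) - 106*(-119) - 1*(-163)*(-119)) + 5619) = 11139 + 1/((7 - 1*26569 + 17278 + 12614 - 19397) + 5619) = 11139 + 1/((7 - 26569 + 17278 + 12614 - 19397) + 5619) = 11139 + 1/(-16067 + 5619) = 11139 + 1/(-10448) = 11139 - 1/10448 = 116380271/10448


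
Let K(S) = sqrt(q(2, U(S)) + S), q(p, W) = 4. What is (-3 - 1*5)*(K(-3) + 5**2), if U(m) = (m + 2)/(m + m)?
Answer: -208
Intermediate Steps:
U(m) = (2 + m)/(2*m) (U(m) = (2 + m)/((2*m)) = (2 + m)*(1/(2*m)) = (2 + m)/(2*m))
K(S) = sqrt(4 + S)
(-3 - 1*5)*(K(-3) + 5**2) = (-3 - 1*5)*(sqrt(4 - 3) + 5**2) = (-3 - 5)*(sqrt(1) + 25) = -8*(1 + 25) = -8*26 = -208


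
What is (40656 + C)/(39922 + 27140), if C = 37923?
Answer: 26193/22354 ≈ 1.1717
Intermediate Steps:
(40656 + C)/(39922 + 27140) = (40656 + 37923)/(39922 + 27140) = 78579/67062 = 78579*(1/67062) = 26193/22354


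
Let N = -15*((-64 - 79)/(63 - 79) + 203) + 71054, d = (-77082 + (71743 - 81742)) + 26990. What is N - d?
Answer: 2047455/16 ≈ 1.2797e+5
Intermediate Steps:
d = -60091 (d = (-77082 - 9999) + 26990 = -87081 + 26990 = -60091)
N = 1085999/16 (N = -15*(-143/(-16) + 203) + 71054 = -15*(-143*(-1/16) + 203) + 71054 = -15*(143/16 + 203) + 71054 = -15*3391/16 + 71054 = -50865/16 + 71054 = 1085999/16 ≈ 67875.)
N - d = 1085999/16 - 1*(-60091) = 1085999/16 + 60091 = 2047455/16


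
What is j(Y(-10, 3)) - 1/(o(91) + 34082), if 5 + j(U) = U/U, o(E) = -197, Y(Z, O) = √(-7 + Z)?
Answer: -135541/33885 ≈ -4.0000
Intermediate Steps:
j(U) = -4 (j(U) = -5 + U/U = -5 + 1 = -4)
j(Y(-10, 3)) - 1/(o(91) + 34082) = -4 - 1/(-197 + 34082) = -4 - 1/33885 = -135541/33885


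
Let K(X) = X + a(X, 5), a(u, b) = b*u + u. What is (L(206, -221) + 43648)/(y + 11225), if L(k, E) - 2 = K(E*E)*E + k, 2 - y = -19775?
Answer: -25171057/10334 ≈ -2435.8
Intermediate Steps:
y = 19777 (y = 2 - 1*(-19775) = 2 + 19775 = 19777)
a(u, b) = u + b*u
K(X) = 7*X (K(X) = X + X*(1 + 5) = X + X*6 = X + 6*X = 7*X)
L(k, E) = 2 + k + 7*E**3 (L(k, E) = 2 + ((7*(E*E))*E + k) = 2 + ((7*E**2)*E + k) = 2 + (7*E**3 + k) = 2 + (k + 7*E**3) = 2 + k + 7*E**3)
(L(206, -221) + 43648)/(y + 11225) = ((2 + 206 + 7*(-221)**3) + 43648)/(19777 + 11225) = ((2 + 206 + 7*(-10793861)) + 43648)/31002 = ((2 + 206 - 75557027) + 43648)*(1/31002) = (-75556819 + 43648)*(1/31002) = -75513171*1/31002 = -25171057/10334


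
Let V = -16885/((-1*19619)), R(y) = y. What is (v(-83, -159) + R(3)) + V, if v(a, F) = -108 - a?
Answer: -414733/19619 ≈ -21.139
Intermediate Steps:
V = 16885/19619 (V = -16885/(-19619) = -16885*(-1/19619) = 16885/19619 ≈ 0.86065)
(v(-83, -159) + R(3)) + V = ((-108 - 1*(-83)) + 3) + 16885/19619 = ((-108 + 83) + 3) + 16885/19619 = (-25 + 3) + 16885/19619 = -22 + 16885/19619 = -414733/19619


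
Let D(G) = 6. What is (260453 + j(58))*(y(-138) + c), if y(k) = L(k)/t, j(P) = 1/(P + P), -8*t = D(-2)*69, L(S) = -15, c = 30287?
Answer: 63138879788827/8004 ≈ 7.8884e+9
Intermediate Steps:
t = -207/4 (t = -3*69/4 = -⅛*414 = -207/4 ≈ -51.750)
j(P) = 1/(2*P)
y(k) = 20/69 (y(k) = -15/(-207/4) = -15*(-4/207) = 20/69)
(260453 + j(58))*(y(-138) + c) = (260453 + (½)/58)*(20/69 + 30287) = (260453 + (½)*(1/58))*(2089823/69) = (260453 + 1/116)*(2089823/69) = (30212549/116)*(2089823/69) = 63138879788827/8004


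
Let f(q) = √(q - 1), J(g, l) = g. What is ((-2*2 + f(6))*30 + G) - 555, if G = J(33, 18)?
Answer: -642 + 30*√5 ≈ -574.92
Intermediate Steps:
G = 33
f(q) = √(-1 + q)
((-2*2 + f(6))*30 + G) - 555 = ((-2*2 + √(-1 + 6))*30 + 33) - 555 = ((-4 + √5)*30 + 33) - 555 = ((-120 + 30*√5) + 33) - 555 = (-87 + 30*√5) - 555 = -642 + 30*√5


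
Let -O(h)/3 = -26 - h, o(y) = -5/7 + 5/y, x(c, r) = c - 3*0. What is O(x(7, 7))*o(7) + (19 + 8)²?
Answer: 729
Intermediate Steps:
x(c, r) = c (x(c, r) = c + 0 = c)
o(y) = -5/7 + 5/y (o(y) = -5*⅐ + 5/y = -5/7 + 5/y)
O(h) = 78 + 3*h (O(h) = -3*(-26 - h) = 78 + 3*h)
O(x(7, 7))*o(7) + (19 + 8)² = (78 + 3*7)*(-5/7 + 5/7) + (19 + 8)² = (78 + 21)*(-5/7 + 5*(⅐)) + 27² = 99*(-5/7 + 5/7) + 729 = 99*0 + 729 = 0 + 729 = 729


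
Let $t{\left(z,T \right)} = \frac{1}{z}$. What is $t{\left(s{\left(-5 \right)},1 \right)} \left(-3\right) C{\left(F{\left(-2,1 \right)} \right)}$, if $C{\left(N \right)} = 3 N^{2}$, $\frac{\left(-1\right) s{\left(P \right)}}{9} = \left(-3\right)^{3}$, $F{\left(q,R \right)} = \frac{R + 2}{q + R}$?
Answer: $- \frac{1}{3} \approx -0.33333$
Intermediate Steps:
$F{\left(q,R \right)} = \frac{2 + R}{R + q}$
$s{\left(P \right)} = 243$ ($s{\left(P \right)} = - 9 \left(-3\right)^{3} = \left(-9\right) \left(-27\right) = 243$)
$t{\left(s{\left(-5 \right)},1 \right)} \left(-3\right) C{\left(F{\left(-2,1 \right)} \right)} = \frac{1}{243} \left(-3\right) 3 \left(\frac{2 + 1}{1 - 2}\right)^{2} = \frac{1}{243} \left(-3\right) 3 \left(\frac{1}{-1} \cdot 3\right)^{2} = - \frac{3 \left(\left(-1\right) 3\right)^{2}}{81} = - \frac{3 \left(-3\right)^{2}}{81} = - \frac{3 \cdot 9}{81} = \left(- \frac{1}{81}\right) 27 = - \frac{1}{3}$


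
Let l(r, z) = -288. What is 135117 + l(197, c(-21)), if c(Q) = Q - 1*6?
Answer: 134829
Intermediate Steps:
c(Q) = -6 + Q (c(Q) = Q - 6 = -6 + Q)
135117 + l(197, c(-21)) = 135117 - 288 = 134829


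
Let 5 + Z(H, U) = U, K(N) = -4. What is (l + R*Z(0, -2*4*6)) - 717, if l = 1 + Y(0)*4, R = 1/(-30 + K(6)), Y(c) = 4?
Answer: -23747/34 ≈ -698.44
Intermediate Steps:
Z(H, U) = -5 + U
R = -1/34 (R = 1/(-30 - 4) = 1/(-34) = -1/34 ≈ -0.029412)
l = 17 (l = 1 + 4*4 = 1 + 16 = 17)
(l + R*Z(0, -2*4*6)) - 717 = (17 - (-5 - 2*4*6)/34) - 717 = (17 - (-5 - 8*6)/34) - 717 = (17 - (-5 - 48)/34) - 717 = (17 - 1/34*(-53)) - 717 = (17 + 53/34) - 717 = 631/34 - 717 = -23747/34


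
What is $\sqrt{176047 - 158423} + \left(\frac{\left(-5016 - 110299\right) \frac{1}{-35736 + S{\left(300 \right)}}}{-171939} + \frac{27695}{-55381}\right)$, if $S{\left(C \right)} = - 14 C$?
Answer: $- \frac{190175652021295}{380276732519424} + 2 \sqrt{4406} \approx 132.26$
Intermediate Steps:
$\sqrt{176047 - 158423} + \left(\frac{\left(-5016 - 110299\right) \frac{1}{-35736 + S{\left(300 \right)}}}{-171939} + \frac{27695}{-55381}\right) = \sqrt{176047 - 158423} + \left(\frac{\left(-5016 - 110299\right) \frac{1}{-35736 - 4200}}{-171939} + \frac{27695}{-55381}\right) = \sqrt{17624} + \left(- \frac{115315}{-35736 - 4200} \left(- \frac{1}{171939}\right) + 27695 \left(- \frac{1}{55381}\right)\right) = 2 \sqrt{4406} - \left(\frac{27695}{55381} - - \frac{115315}{-39936} \left(- \frac{1}{171939}\right)\right) = 2 \sqrt{4406} - \left(\frac{27695}{55381} - \left(-115315\right) \left(- \frac{1}{39936}\right) \left(- \frac{1}{171939}\right)\right) = 2 \sqrt{4406} + \left(\frac{115315}{39936} \left(- \frac{1}{171939}\right) - \frac{27695}{55381}\right) = 2 \sqrt{4406} - \frac{190175652021295}{380276732519424} = - \frac{190175652021295}{380276732519424} + 2 \sqrt{4406}$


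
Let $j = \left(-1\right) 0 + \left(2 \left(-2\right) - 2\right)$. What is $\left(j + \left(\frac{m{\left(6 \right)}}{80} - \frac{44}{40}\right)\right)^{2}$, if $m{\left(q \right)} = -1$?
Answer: $\frac{323761}{6400} \approx 50.588$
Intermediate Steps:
$j = -6$ ($j = 0 - 6 = -6$)
$\left(j + \left(\frac{m{\left(6 \right)}}{80} - \frac{44}{40}\right)\right)^{2} = \left(-6 - \left(\frac{1}{80} + \frac{11}{10}\right)\right)^{2} = \left(-6 - \frac{89}{80}\right)^{2} = \left(- \frac{569}{80}\right)^{2} = \frac{323761}{6400}$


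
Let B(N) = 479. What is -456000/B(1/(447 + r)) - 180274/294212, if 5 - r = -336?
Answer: -67123511623/70463774 ≈ -952.60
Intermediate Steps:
r = 341 (r = 5 - 1*(-336) = 5 + 336 = 341)
-456000/B(1/(447 + r)) - 180274/294212 = -456000/479 - 180274/294212 = -456000*1/479 - 180274*1/294212 = -456000/479 - 90137/147106 = -67123511623/70463774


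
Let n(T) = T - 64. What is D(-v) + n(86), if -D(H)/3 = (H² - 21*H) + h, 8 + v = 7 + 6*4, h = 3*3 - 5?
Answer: -3026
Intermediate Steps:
h = 4 (h = 9 - 5 = 4)
n(T) = -64 + T
v = 23 (v = -8 + (7 + 6*4) = -8 + (7 + 24) = -8 + 31 = 23)
D(H) = -12 - 3*H² + 63*H (D(H) = -3*((H² - 21*H) + 4) = -3*(4 + H² - 21*H) = -12 - 3*H² + 63*H)
D(-v) + n(86) = (-12 - 3*(-1*23)² + 63*(-1*23)) + (-64 + 86) = (-12 - 3*(-23)² + 63*(-23)) + 22 = (-12 - 3*529 - 1449) + 22 = (-12 - 1587 - 1449) + 22 = -3048 + 22 = -3026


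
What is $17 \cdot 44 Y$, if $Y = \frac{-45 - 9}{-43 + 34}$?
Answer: $4488$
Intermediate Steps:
$Y = 6$ ($Y = - \frac{54}{-9} = \left(-54\right) \left(- \frac{1}{9}\right) = 6$)
$17 \cdot 44 Y = 17 \cdot 44 \cdot 6 = 748 \cdot 6 = 4488$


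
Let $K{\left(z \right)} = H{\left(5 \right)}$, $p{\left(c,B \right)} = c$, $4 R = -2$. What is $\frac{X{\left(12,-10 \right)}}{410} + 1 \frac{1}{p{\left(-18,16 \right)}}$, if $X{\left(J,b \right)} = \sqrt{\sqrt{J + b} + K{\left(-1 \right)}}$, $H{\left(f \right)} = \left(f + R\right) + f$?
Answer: $- \frac{1}{18} + \frac{\sqrt{38 + 4 \sqrt{2}}}{820} \approx -0.047498$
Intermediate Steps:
$R = - \frac{1}{2}$ ($R = \frac{1}{4} \left(-2\right) = - \frac{1}{2} \approx -0.5$)
$H{\left(f \right)} = - \frac{1}{2} + 2 f$ ($H{\left(f \right)} = \left(f - \frac{1}{2}\right) + f = \left(- \frac{1}{2} + f\right) + f = - \frac{1}{2} + 2 f$)
$K{\left(z \right)} = \frac{19}{2}$ ($K{\left(z \right)} = - \frac{1}{2} + 2 \cdot 5 = - \frac{1}{2} + 10 = \frac{19}{2}$)
$X{\left(J,b \right)} = \sqrt{\frac{19}{2} + \sqrt{J + b}}$ ($X{\left(J,b \right)} = \sqrt{\sqrt{J + b} + \frac{19}{2}} = \sqrt{\frac{19}{2} + \sqrt{J + b}}$)
$\frac{X{\left(12,-10 \right)}}{410} + 1 \frac{1}{p{\left(-18,16 \right)}} = \frac{\frac{1}{2} \sqrt{38 + 4 \sqrt{12 - 10}}}{410} + 1 \frac{1}{-18} = \frac{\sqrt{38 + 4 \sqrt{2}}}{2} \cdot \frac{1}{410} + 1 \left(- \frac{1}{18}\right) = \frac{\sqrt{38 + 4 \sqrt{2}}}{820} - \frac{1}{18} = - \frac{1}{18} + \frac{\sqrt{38 + 4 \sqrt{2}}}{820}$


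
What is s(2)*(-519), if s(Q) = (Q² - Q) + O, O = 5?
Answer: -3633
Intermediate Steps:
s(Q) = 5 + Q² - Q (s(Q) = (Q² - Q) + 5 = 5 + Q² - Q)
s(2)*(-519) = (5 + 2² - 1*2)*(-519) = (5 + 4 - 2)*(-519) = 7*(-519) = -3633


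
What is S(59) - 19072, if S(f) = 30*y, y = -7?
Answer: -19282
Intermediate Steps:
S(f) = -210 (S(f) = 30*(-7) = -210)
S(59) - 19072 = -210 - 19072 = -19282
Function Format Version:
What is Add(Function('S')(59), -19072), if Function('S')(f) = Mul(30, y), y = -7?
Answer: -19282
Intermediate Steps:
Function('S')(f) = -210 (Function('S')(f) = Mul(30, -7) = -210)
Add(Function('S')(59), -19072) = Add(-210, -19072) = -19282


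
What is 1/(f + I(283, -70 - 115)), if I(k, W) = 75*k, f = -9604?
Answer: 1/11621 ≈ 8.6051e-5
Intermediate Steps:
1/(f + I(283, -70 - 115)) = 1/(-9604 + 75*283) = 1/(-9604 + 21225) = 1/11621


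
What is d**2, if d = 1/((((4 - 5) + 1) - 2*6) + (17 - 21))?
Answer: 1/256 ≈ 0.0039063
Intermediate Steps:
d = -1/16 (d = 1/(((-1 + 1) - 12) - 4) = 1/((0 - 12) - 4) = 1/(-12 - 4) = 1/(-16) = -1/16 ≈ -0.062500)
d**2 = (-1/16)**2 = 1/256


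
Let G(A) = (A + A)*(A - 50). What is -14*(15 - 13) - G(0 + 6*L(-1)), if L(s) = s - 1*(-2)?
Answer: 500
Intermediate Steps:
L(s) = 2 + s (L(s) = s + 2 = 2 + s)
G(A) = 2*A*(-50 + A) (G(A) = (2*A)*(-50 + A) = 2*A*(-50 + A))
-14*(15 - 13) - G(0 + 6*L(-1)) = -14*(15 - 13) - 2*(0 + 6*(2 - 1))*(-50 + (0 + 6*(2 - 1))) = -14*2 - 2*(0 + 6*1)*(-50 + (0 + 6*1)) = -28 - 2*(0 + 6)*(-50 + (0 + 6)) = -28 - 2*6*(-50 + 6) = -28 - 2*6*(-44) = -28 - 1*(-528) = -28 + 528 = 500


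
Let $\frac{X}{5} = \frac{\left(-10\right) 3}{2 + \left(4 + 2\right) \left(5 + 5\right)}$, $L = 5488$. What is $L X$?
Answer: $- \frac{411600}{31} \approx -13277.0$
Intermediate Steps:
$X = - \frac{75}{31}$ ($X = 5 \frac{\left(-10\right) 3}{2 + \left(4 + 2\right) \left(5 + 5\right)} = 5 \left(- \frac{30}{2 + 6 \cdot 10}\right) = 5 \left(- \frac{30}{2 + 60}\right) = 5 \left(- \frac{30}{62}\right) = 5 \left(\left(-30\right) \frac{1}{62}\right) = 5 \left(- \frac{15}{31}\right) = - \frac{75}{31} \approx -2.4194$)
$L X = 5488 \left(- \frac{75}{31}\right) = - \frac{411600}{31}$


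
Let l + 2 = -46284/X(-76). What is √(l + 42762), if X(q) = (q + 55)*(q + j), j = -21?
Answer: 2*√100528763/97 ≈ 206.73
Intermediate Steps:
X(q) = (-21 + q)*(55 + q) (X(q) = (q + 55)*(q - 21) = (55 + q)*(-21 + q) = (-21 + q)*(55 + q))
l = -2398/97 (l = -2 - 46284/(-1155 + (-76)² + 34*(-76)) = -2 - 46284/(-1155 + 5776 - 2584) = -2 - 46284/2037 = -2 - 46284*1/2037 = -2 - 2204/97 = -2398/97 ≈ -24.722)
√(l + 42762) = √(-2398/97 + 42762) = √(4145516/97) = 2*√100528763/97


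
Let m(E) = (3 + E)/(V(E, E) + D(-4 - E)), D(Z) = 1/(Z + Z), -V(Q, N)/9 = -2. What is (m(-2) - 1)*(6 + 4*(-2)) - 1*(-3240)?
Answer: 230174/71 ≈ 3241.9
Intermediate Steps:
V(Q, N) = 18 (V(Q, N) = -9*(-2) = 18)
D(Z) = 1/(2*Z)
m(E) = (3 + E)/(18 + 1/(2*(-4 - E)))
(m(-2) - 1)*(6 + 4*(-2)) - 1*(-3240) = (2*(3 - 2)*(4 - 2)/(143 + 36*(-2)) - 1)*(6 + 4*(-2)) - 1*(-3240) = (2*1*2/(143 - 72) - 1)*(6 - 8) + 3240 = (2*1*2/71 - 1)*(-2) + 3240 = (2*(1/71)*1*2 - 1)*(-2) + 3240 = (4/71 - 1)*(-2) + 3240 = -67/71*(-2) + 3240 = 134/71 + 3240 = 230174/71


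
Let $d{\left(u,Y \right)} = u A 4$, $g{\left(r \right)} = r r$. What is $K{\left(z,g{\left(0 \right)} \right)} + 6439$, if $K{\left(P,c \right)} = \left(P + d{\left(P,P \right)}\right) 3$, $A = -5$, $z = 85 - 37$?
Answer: $3703$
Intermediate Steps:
$z = 48$
$g{\left(r \right)} = r^{2}$
$d{\left(u,Y \right)} = - 20 u$ ($d{\left(u,Y \right)} = u \left(-5\right) 4 = - 5 u 4 = - 20 u$)
$K{\left(P,c \right)} = - 57 P$ ($K{\left(P,c \right)} = \left(P - 20 P\right) 3 = - 19 P 3 = - 57 P$)
$K{\left(z,g{\left(0 \right)} \right)} + 6439 = \left(-57\right) 48 + 6439 = -2736 + 6439 = 3703$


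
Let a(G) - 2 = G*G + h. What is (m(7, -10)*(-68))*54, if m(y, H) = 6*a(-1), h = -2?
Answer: -22032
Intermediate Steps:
a(G) = G² (a(G) = 2 + (G*G - 2) = 2 + (G² - 2) = 2 + (-2 + G²) = G²)
m(y, H) = 6 (m(y, H) = 6*(-1)² = 6*1 = 6)
(m(7, -10)*(-68))*54 = (6*(-68))*54 = -408*54 = -22032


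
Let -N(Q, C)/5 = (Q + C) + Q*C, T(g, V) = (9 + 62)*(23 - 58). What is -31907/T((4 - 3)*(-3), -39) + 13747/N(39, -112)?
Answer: 148531246/11035885 ≈ 13.459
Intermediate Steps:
T(g, V) = -2485 (T(g, V) = 71*(-35) = -2485)
N(Q, C) = -5*C - 5*Q - 5*C*Q (N(Q, C) = -5*((Q + C) + Q*C) = -5*((C + Q) + C*Q) = -5*(C + Q + C*Q) = -5*C - 5*Q - 5*C*Q)
-31907/T((4 - 3)*(-3), -39) + 13747/N(39, -112) = -31907/(-2485) + 13747/(-5*(-112) - 5*39 - 5*(-112)*39) = -31907*(-1/2485) + 13747/(560 - 195 + 21840) = 31907/2485 + 13747/22205 = 148531246/11035885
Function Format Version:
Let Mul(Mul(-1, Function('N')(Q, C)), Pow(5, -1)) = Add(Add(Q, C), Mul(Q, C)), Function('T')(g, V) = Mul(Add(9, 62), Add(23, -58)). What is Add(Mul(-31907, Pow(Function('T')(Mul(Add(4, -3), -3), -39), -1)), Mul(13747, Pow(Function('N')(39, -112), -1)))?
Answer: Rational(148531246, 11035885) ≈ 13.459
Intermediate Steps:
Function('T')(g, V) = -2485 (Function('T')(g, V) = Mul(71, -35) = -2485)
Function('N')(Q, C) = Add(Mul(-5, C), Mul(-5, Q), Mul(-5, C, Q)) (Function('N')(Q, C) = Mul(-5, Add(Add(Q, C), Mul(Q, C))) = Mul(-5, Add(Add(C, Q), Mul(C, Q))) = Mul(-5, Add(C, Q, Mul(C, Q))) = Add(Mul(-5, C), Mul(-5, Q), Mul(-5, C, Q)))
Add(Mul(-31907, Pow(Function('T')(Mul(Add(4, -3), -3), -39), -1)), Mul(13747, Pow(Function('N')(39, -112), -1))) = Add(Mul(-31907, Pow(-2485, -1)), Mul(13747, Pow(Add(Mul(-5, -112), Mul(-5, 39), Mul(-5, -112, 39)), -1))) = Add(Mul(-31907, Rational(-1, 2485)), Mul(13747, Pow(Add(560, -195, 21840), -1))) = Add(Rational(31907, 2485), Mul(13747, Pow(22205, -1))) = Add(Rational(31907, 2485), Mul(13747, Rational(1, 22205))) = Add(Rational(31907, 2485), Rational(13747, 22205)) = Rational(148531246, 11035885)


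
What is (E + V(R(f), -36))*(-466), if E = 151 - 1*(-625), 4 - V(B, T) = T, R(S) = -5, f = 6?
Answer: -380256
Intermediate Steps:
V(B, T) = 4 - T
E = 776 (E = 151 + 625 = 776)
(E + V(R(f), -36))*(-466) = (776 + (4 - 1*(-36)))*(-466) = (776 + (4 + 36))*(-466) = (776 + 40)*(-466) = 816*(-466) = -380256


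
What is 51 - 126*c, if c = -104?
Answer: 13155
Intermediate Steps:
51 - 126*c = 51 - 126*(-104) = 51 + 13104 = 13155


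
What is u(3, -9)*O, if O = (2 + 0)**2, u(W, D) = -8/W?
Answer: -32/3 ≈ -10.667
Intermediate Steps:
O = 4 (O = 2**2 = 4)
u(3, -9)*O = -8/3*4 = -32/3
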